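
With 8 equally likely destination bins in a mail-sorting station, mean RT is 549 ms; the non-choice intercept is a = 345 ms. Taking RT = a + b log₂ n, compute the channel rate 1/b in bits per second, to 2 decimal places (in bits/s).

14.71 bits/s

b = (549 − 345)/log₂ 8 = 204/3 = 68.000 ms per bit = 0.06800 s/bit; the reciprocal is 14.706 bits/s.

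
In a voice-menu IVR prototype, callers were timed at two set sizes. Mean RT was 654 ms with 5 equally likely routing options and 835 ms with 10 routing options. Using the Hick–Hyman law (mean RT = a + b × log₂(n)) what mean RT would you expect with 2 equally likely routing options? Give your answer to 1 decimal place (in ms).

414.7 ms

With log₂ n on the abscissa the relation is linear; from the two conditions:
  b = (835 − 654) / (log₂ 10 − log₂ 5) = 181 / (3.3219 − 2.3219) = 181.000 ms/bit
  a = 654 − 181.000 × 2.3219 = 233.731 ms
Then RT(2) = 233.731 + 181.000 × log₂ 2 = 233.731 + 181.000 × 1 ≈ 414.731 ms.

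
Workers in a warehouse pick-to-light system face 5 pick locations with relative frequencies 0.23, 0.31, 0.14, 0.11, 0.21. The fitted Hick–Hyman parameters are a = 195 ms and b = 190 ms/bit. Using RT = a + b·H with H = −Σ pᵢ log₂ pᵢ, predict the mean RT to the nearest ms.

619 ms

Entropy contributions −pᵢ log₂ pᵢ: 0.4877, 0.5238, 0.3971, 0.3503, 0.4728; sum H = 2.2317 bits.
RT = a + bH = 195 + 190·2.2317 = 619.02 ms.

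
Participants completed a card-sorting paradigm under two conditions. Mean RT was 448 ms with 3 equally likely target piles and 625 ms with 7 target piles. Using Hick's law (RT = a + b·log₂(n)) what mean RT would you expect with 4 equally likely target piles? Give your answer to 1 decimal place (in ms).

With log₂ n on the abscissa the relation is linear; from the two conditions:
  b = (625 − 448) / (log₂ 7 − log₂ 3) = 177 / (2.8074 − 1.5850) = 144.798 ms/bit
  a = 448 − 144.798 × 1.5850 = 218.501 ms
Then RT(4) = 218.501 + 144.798 × log₂ 4 = 218.501 + 144.798 × 2 ≈ 508.097 ms.

508.1 ms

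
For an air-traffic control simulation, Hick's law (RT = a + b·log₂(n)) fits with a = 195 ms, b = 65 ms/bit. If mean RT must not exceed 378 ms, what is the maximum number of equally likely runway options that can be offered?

7

Set 195 + 65·log₂ n ≤ 378 → log₂ n ≤ (378 − 195)/65 = 2.8154.
So n ≤ 2^2.8154 = 7.039; the largest integer n is 7.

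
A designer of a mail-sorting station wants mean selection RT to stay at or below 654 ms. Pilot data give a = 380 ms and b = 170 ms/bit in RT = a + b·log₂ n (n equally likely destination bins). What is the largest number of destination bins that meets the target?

Set 380 + 170·log₂ n ≤ 654 → log₂ n ≤ (654 − 380)/170 = 1.6118.
So n ≤ 2^1.6118 = 3.056; the largest integer n is 3.

3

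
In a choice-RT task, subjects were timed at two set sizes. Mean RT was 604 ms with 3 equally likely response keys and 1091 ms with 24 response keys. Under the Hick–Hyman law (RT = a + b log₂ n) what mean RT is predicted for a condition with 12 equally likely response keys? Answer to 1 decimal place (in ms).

928.7 ms

Solve the two-equation system in a and b:
  b = (1091 − 604) / (log₂ 24 − log₂ 3) = 487 / (4.5850 − 1.5850) = 162.333 ms/bit
  a = 604 − 162.333 × 1.5850 = 346.708 ms
Then RT(12) = 346.708 + 162.333 × log₂ 12 = 346.708 + 162.333 × 3.5850 ≈ 928.667 ms.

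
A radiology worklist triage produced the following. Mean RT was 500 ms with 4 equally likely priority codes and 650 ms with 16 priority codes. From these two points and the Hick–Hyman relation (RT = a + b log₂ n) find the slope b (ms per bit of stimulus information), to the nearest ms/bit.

Slope: b = (650 − 500) / (log₂ 16 − log₂ 4) = 150/2.0000 = 75 ms/bit.

75 ms/bit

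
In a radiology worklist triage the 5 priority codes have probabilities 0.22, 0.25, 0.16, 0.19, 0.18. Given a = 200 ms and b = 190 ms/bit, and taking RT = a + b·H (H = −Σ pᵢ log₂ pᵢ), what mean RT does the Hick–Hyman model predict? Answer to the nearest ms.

638 ms

H = 0.22·log₂(1/0.22) + 0.25·log₂(1/0.25) + 0.16·log₂(1/0.16) + 0.19·log₂(1/0.19) + 0.18·log₂(1/0.18) = 2.3041 bits.
RT = 200 + 190 × 2.3041 = 637.78 ms.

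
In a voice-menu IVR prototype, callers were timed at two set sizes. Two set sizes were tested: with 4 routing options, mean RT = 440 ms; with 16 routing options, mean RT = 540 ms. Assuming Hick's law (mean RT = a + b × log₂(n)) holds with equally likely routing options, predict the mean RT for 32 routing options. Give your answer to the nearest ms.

RT is linear in log₂ n, so two points fix the line:
  b = (540 − 440) / (log₂ 16 − log₂ 4) = 100 / (4 − 2) = 50 ms/bit
  a = 440 − 50 × 2 = 340 ms
Then RT(32) = 340 + 50 × log₂ 32 = 340 + 50 × 5 ≈ 590.000 ms.

590 ms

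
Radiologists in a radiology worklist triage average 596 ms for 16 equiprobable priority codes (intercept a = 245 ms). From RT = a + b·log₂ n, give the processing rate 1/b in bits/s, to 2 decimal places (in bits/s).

Choice component = 596 − 245 = 351 ms over log₂(16) = 4 bits.
b = 351 / 4 = 87.750 ms/bit, so 1/b = 11.396 bits/s.

11.40 bits/s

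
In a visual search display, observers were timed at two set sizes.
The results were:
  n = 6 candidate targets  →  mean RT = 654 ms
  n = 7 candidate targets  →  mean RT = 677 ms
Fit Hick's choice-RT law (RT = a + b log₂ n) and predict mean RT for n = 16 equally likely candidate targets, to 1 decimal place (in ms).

Solve the two-equation system in a and b:
  b = (677 − 654) / (log₂ 7 − log₂ 6) = 23 / (2.8074 − 2.5850) = 103.421 ms/bit
  a = 654 − 103.421 × 2.5850 = 386.661 ms
Then RT(16) = 386.661 + 103.421 × log₂ 16 = 386.661 + 103.421 × 4 ≈ 800.344 ms.

800.3 ms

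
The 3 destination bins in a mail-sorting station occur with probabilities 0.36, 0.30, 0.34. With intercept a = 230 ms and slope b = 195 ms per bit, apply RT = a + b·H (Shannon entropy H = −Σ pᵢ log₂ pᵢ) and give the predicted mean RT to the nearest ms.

H = 0.36·log₂(1/0.36) + 0.30·log₂(1/0.30) + 0.34·log₂(1/0.34) = 1.5809 bits.
RT = 230 + 195 × 1.5809 = 538.27 ms.

538 ms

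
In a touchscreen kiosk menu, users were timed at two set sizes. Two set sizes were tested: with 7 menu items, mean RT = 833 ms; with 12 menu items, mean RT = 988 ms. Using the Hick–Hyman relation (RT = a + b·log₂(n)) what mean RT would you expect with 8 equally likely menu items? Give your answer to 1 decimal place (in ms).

RT is linear in log₂ n, so two points fix the line:
  b = (988 − 833) / (log₂ 12 − log₂ 7) = 155 / (3.5850 − 2.8074) = 199.329 ms/bit
  a = 833 − 199.329 × 2.8074 = 273.412 ms
Then RT(8) = 273.412 + 199.329 × log₂ 8 = 273.412 + 199.329 × 3 ≈ 871.400 ms.

871.4 ms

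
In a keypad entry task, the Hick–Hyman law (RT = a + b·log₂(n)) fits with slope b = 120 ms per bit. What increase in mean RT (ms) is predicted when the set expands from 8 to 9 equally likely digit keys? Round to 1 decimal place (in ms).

Only the slope matters, since a is common to both: ΔRT = b·log₂(n₂/n₁).
log₂(9) − log₂(8) = 3.1699 − 3 = 0.1699.
ΔRT = 120 × 0.1699 = 20.391 ms.

20.4 ms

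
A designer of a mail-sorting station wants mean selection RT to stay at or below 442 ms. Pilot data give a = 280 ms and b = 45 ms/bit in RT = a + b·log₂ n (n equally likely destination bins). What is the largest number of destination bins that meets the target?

12

Set 280 + 45·log₂ n ≤ 442 → log₂ n ≤ (442 − 280)/45 = 3.6000.
So n ≤ 2^3.6000 = 12.126; the largest integer n is 12.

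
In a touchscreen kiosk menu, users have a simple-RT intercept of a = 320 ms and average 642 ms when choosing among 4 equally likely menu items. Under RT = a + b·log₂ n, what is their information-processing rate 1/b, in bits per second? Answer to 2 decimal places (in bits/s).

b = (642 − 320)/log₂ 4 = 322/2 = 161.000 ms per bit = 0.16100 s/bit; the reciprocal is 6.211 bits/s.

6.21 bits/s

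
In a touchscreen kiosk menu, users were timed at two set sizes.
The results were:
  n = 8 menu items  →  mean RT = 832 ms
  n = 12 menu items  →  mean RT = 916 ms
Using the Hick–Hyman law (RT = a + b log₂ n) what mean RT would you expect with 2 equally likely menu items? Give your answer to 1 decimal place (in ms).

With log₂ n on the abscissa the relation is linear; from the two conditions:
  b = (916 − 832) / (log₂ 12 − log₂ 8) = 84 / (3.5850 − 3) = 143.599 ms/bit
  a = 832 − 143.599 × 3 = 401.203 ms
Then RT(2) = 401.203 + 143.599 × log₂ 2 = 401.203 + 143.599 × 1 ≈ 544.802 ms.

544.8 ms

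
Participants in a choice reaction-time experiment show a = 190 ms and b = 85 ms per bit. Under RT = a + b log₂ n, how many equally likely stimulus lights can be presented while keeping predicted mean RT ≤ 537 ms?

Information budget: (537 − 190)/85 = 4.0824 bits, so n ≤ 2^4.0824 = 16.940 → at most 16.

16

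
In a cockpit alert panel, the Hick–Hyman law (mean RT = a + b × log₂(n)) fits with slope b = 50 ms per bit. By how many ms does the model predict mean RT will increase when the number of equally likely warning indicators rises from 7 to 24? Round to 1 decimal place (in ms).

88.9 ms

Only the slope matters, since a is common to both: ΔRT = b·log₂(n₂/n₁).
log₂(24) − log₂(7) = 4.5850 − 2.8074 = 1.7776.
ΔRT = 50 × 1.7776 = 88.880 ms.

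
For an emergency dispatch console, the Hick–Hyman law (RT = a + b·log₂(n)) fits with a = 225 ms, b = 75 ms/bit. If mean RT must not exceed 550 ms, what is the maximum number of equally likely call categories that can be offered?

20

Information budget: (550 − 225)/75 = 4.3333 bits, so n ≤ 2^4.3333 = 20.159 → at most 20.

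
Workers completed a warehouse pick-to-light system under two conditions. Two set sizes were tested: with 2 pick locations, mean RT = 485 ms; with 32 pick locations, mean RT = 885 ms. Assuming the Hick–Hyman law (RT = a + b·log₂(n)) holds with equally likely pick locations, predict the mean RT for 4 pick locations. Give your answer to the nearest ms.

With log₂ n on the abscissa the relation is linear; from the two conditions:
  b = (885 − 485) / (log₂ 32 − log₂ 2) = 400 / (5 − 1) = 100 ms/bit
  a = 485 − 100 × 1 = 385 ms
Then RT(4) = 385 + 100 × log₂ 4 = 385 + 100 × 2 ≈ 585.000 ms.

585 ms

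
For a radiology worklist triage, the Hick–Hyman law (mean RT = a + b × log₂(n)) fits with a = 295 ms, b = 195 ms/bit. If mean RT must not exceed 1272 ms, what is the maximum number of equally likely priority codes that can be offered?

Information budget: (1272 − 295)/195 = 5.0103 bits, so n ≤ 2^5.0103 = 32.228 → at most 32.

32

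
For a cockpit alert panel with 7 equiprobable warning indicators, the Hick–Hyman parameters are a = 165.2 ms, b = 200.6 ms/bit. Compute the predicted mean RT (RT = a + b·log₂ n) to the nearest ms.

log₂(7) = 2.8074 bits, so RT = 165.2 + 200.6 × 2.8074 ≈ 728.355 ms.

728 ms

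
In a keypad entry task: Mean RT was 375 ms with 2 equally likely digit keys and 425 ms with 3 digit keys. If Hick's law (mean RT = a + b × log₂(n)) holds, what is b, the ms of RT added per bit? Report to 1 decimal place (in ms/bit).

85.5 ms/bit

Slope: b = (425 − 375) / (log₂ 3 − log₂ 2) = 50/0.5850 = 85.476 ms/bit.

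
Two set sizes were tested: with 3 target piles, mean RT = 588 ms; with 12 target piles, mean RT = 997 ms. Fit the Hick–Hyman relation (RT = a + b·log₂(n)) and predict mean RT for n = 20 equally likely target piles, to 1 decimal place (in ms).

1147.7 ms

Fit slope and intercept:
  b = (997 − 588) / (log₂ 12 − log₂ 3) = 409 / (3.5850 − 1.5850) = 204.500 ms/bit
  a = 588 − 204.500 × 1.5850 = 263.875 ms
Then RT(20) = 263.875 + 204.500 × log₂ 20 = 263.875 + 204.500 × 4.3219 ≈ 1147.709 ms.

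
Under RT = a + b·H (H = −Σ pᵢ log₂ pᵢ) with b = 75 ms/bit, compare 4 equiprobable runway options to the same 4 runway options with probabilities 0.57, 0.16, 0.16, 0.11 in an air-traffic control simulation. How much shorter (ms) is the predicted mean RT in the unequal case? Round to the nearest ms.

26 ms

Equiprobable entropy H₀ = log₂ 4 = 2.0000 bits.
Skewed entropy H = −Σ pᵢ log₂ pᵢ = 1.6586 bits.
ΔRT = b·(H₀ − H) = 75 × 0.3414 = 25.61 ms.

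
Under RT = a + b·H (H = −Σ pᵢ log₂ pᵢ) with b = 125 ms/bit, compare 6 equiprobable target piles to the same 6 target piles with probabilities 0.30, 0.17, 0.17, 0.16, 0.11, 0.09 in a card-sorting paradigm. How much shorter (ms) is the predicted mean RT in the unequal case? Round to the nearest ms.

The RT saving is b·ΔH. Equiprobable H₀ = log₂(6) = 2.5850 bits; with the given probabilities H = 2.4762 bits.
b·(H₀ − H) = 125 × (2.5850 − 2.4762) = 13.59 ms.

14 ms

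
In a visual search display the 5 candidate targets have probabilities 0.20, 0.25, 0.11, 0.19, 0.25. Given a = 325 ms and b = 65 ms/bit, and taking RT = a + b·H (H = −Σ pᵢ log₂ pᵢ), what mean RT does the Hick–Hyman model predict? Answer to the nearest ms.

Entropy contributions −pᵢ log₂ pᵢ: 0.4644, 0.5000, 0.3503, 0.4552, 0.5000; sum H = 2.2699 bits.
RT = a + bH = 325 + 65·2.2699 = 472.54 ms.

473 ms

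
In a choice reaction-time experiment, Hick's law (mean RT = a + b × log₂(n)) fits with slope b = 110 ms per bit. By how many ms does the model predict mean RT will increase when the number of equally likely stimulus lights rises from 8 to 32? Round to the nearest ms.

220 ms

ΔRT = (a + b log₂ n₂) − (a + b log₂ n₁) = b·(log₂ n₂ − log₂ n₁).
log₂(32) − log₂(8) = log₂(32/8) = log₂(4) = 2.
ΔRT = 110 × 2.0000 = 220.000 ms.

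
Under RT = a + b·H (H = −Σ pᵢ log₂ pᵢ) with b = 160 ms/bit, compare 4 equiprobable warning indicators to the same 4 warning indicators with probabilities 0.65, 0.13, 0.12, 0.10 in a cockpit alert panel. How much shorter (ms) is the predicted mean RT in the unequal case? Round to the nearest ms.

Equiprobable entropy H₀ = log₂ 4 = 2.0000 bits.
Skewed entropy H = −Σ pᵢ log₂ pᵢ = 1.4859 bits.
ΔRT = b·(H₀ − H) = 160 × 0.5141 = 82.26 ms.

82 ms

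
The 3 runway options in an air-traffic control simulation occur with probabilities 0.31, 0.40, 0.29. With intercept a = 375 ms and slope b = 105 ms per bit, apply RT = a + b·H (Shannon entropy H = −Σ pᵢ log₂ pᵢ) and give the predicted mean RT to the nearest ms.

Entropy contributions −pᵢ log₂ pᵢ: 0.5238, 0.5288, 0.5179; sum H = 1.5705 bits.
RT = a + bH = 375 + 105·1.5705 = 539.90 ms.

540 ms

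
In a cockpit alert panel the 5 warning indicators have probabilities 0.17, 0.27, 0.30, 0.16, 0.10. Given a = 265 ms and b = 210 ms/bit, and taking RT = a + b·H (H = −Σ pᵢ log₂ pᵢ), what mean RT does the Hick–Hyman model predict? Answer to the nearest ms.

731 ms

H = 0.17·log₂(1/0.17) + 0.27·log₂(1/0.27) + 0.30·log₂(1/0.30) + 0.16·log₂(1/0.16) + 0.10·log₂(1/0.10) = 2.2209 bits.
RT = 265 + 210 × 2.2209 = 731.39 ms.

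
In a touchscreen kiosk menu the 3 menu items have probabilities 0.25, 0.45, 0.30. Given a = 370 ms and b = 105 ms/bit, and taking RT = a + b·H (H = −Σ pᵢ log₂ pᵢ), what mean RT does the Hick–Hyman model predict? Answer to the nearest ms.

532 ms

H = 0.25·log₂(1/0.25) + 0.45·log₂(1/0.45) + 0.30·log₂(1/0.30) = 1.5395 bits.
RT = 370 + 105 × 1.5395 = 531.65 ms.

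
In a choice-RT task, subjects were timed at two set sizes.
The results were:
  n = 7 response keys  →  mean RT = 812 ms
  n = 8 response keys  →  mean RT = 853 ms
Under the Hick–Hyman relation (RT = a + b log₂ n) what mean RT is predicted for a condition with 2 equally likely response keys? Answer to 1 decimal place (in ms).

With log₂ n on the abscissa the relation is linear; from the two conditions:
  b = (853 − 812) / (log₂ 8 − log₂ 7) = 41 / (3 − 2.8074) = 212.827 ms/bit
  a = 812 − 212.827 × 2.8074 = 214.520 ms
Then RT(2) = 214.520 + 212.827 × log₂ 2 = 214.520 + 212.827 × 1 ≈ 427.347 ms.

427.3 ms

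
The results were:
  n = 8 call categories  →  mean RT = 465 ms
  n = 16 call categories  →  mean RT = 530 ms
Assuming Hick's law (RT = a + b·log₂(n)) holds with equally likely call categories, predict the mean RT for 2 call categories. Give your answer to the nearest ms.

335 ms

Solve the two-equation system in a and b:
  b = (530 − 465) / (log₂ 16 − log₂ 8) = 65 / (4 − 3) = 65 ms/bit
  a = 465 − 65 × 3 = 270 ms
Then RT(2) = 270 + 65 × log₂ 2 = 270 + 65 × 1 ≈ 335.000 ms.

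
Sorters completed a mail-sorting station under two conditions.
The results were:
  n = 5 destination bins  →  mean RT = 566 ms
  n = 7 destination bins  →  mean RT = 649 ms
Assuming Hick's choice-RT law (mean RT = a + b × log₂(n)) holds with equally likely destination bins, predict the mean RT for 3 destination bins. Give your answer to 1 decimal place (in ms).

RT is linear in log₂ n, so two points fix the line:
  b = (649 − 566) / (log₂ 7 − log₂ 5) = 83 / (2.8074 − 2.3219) = 170.984 ms/bit
  a = 566 − 170.984 × 2.3219 = 168.989 ms
Then RT(3) = 168.989 + 170.984 × log₂ 3 = 168.989 + 170.984 × 1.5850 ≈ 439.991 ms.

440.0 ms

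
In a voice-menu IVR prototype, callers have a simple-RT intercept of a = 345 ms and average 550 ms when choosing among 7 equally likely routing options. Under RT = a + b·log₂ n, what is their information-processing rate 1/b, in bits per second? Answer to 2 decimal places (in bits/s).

13.69 bits/s

Choice component = 550 − 345 = 205 ms over log₂(7) = 2.8074 bits.
b = 205 / 2.8074 = 73.022 ms/bit, so 1/b = 13.694 bits/s.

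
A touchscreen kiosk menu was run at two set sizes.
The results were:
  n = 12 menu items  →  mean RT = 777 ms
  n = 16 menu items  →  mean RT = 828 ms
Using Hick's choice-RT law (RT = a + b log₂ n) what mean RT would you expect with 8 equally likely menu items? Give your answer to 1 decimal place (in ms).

705.1 ms

Solve the two-equation system in a and b:
  b = (828 − 777) / (log₂ 16 − log₂ 12) = 51 / (4 − 3.5850) = 122.880 ms/bit
  a = 777 − 122.880 × 3.5850 = 336.478 ms
Then RT(8) = 336.478 + 122.880 × log₂ 8 = 336.478 + 122.880 × 3 ≈ 705.120 ms.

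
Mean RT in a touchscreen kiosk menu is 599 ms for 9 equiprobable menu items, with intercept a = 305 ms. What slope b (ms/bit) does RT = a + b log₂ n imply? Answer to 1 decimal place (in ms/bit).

92.7 ms/bit

log₂(9) = 3.1699 bits.
b = (RT − a)/log₂ n = (599 − 305) / 3.1699 = 92.747 ms/bit.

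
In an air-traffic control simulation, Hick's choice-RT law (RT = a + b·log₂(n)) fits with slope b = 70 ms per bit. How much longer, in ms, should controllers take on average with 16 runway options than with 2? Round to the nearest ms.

ΔRT = (a + b log₂ n₂) − (a + b log₂ n₁) = b·(log₂ n₂ − log₂ n₁).
log₂(16) − log₂(2) = log₂(16/2) = log₂(8) = 3.
ΔRT = 70 × 3.0000 = 210.000 ms.

210 ms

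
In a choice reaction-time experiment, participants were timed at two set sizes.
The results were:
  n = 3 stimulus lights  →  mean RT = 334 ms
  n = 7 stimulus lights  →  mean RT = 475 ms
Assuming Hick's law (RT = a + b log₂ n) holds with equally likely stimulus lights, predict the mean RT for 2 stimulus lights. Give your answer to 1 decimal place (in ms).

With log₂ n on the abscissa the relation is linear; from the two conditions:
  b = (475 − 334) / (log₂ 7 − log₂ 3) = 141 / (2.8074 − 1.5850) = 115.348 ms/bit
  a = 334 − 115.348 × 1.5850 = 151.178 ms
Then RT(2) = 151.178 + 115.348 × log₂ 2 = 151.178 + 115.348 × 1 ≈ 266.526 ms.

266.5 ms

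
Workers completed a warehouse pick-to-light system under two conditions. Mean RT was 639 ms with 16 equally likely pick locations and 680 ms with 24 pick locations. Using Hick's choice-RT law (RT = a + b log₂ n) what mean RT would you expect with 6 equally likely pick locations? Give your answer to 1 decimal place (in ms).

539.8 ms

Fit slope and intercept:
  b = (680 − 639) / (log₂ 24 − log₂ 16) = 41 / (4.5850 − 4) = 70.090 ms/bit
  a = 639 − 70.090 × 4 = 358.640 ms
Then RT(6) = 358.640 + 70.090 × log₂ 6 = 358.640 + 70.090 × 2.5850 ≈ 539.820 ms.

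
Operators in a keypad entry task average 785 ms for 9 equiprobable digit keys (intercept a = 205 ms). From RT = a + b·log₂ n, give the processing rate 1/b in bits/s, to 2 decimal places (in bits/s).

Choice component = 785 − 205 = 580 ms over log₂(9) = 3.1699 bits.
b = 580 / 3.1699 = 182.970 ms/bit, so 1/b = 5.465 bits/s.

5.47 bits/s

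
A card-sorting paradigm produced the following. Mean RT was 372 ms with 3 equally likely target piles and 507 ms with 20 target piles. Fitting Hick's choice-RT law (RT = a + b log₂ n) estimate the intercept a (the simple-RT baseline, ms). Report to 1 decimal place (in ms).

The slope on a log₂ axis is (507 − 372) / (4.3219 − 1.5850) = 49.325 ms/bit.
Intercept: a = 372 − 49.325·log₂(3) = 293.822 ms.

293.8 ms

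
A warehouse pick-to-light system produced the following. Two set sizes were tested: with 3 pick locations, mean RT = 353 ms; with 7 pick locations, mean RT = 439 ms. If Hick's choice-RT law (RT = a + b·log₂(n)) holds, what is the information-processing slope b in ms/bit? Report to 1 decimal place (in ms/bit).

The slope on a log₂ axis is (439 − 353) / (2.8074 − 1.5850) = 70.354 ms/bit.

70.4 ms/bit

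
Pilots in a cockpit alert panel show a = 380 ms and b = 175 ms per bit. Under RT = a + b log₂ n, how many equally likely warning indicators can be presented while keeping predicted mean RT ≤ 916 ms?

8

Information budget: (916 − 380)/175 = 3.0629 bits, so n ≤ 2^3.0629 = 8.356 → at most 8.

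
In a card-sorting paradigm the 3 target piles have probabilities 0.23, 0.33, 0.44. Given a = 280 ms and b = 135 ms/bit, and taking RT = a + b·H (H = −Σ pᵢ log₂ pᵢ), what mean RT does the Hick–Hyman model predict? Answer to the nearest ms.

Entropy contributions −pᵢ log₂ pᵢ: 0.4877, 0.5278, 0.5211; sum H = 1.5366 bits.
RT = a + bH = 280 + 135·1.5366 = 487.45 ms.

487 ms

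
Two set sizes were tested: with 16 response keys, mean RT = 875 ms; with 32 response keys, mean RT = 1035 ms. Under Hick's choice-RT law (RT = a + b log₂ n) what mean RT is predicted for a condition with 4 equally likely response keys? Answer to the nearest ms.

555 ms

RT is linear in log₂ n, so two points fix the line:
  b = (1035 − 875) / (log₂ 32 − log₂ 16) = 160 / (5 − 4) = 160 ms/bit
  a = 875 − 160 × 4 = 235 ms
Then RT(4) = 235 + 160 × log₂ 4 = 235 + 160 × 2 ≈ 555.000 ms.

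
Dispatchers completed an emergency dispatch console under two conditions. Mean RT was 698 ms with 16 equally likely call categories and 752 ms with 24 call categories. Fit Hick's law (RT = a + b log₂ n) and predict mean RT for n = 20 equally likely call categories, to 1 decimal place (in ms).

727.7 ms

With log₂ n on the abscissa the relation is linear; from the two conditions:
  b = (752 − 698) / (log₂ 24 − log₂ 16) = 54 / (4.5850 − 4) = 92.314 ms/bit
  a = 698 − 92.314 × 4 = 328.746 ms
Then RT(20) = 328.746 + 92.314 × log₂ 20 = 328.746 + 92.314 × 4.3219 ≈ 727.718 ms.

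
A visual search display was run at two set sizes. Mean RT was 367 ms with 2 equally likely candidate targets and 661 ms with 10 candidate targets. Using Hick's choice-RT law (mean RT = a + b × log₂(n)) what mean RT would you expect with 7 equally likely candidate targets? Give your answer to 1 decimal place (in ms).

RT is linear in log₂ n, so two points fix the line:
  b = (661 − 367) / (log₂ 10 − log₂ 2) = 294 / (3.3219 − 1) = 126.619 ms/bit
  a = 367 − 126.619 × 1 = 240.381 ms
Then RT(7) = 240.381 + 126.619 × log₂ 7 = 240.381 + 126.619 × 2.8074 ≈ 595.845 ms.

595.8 ms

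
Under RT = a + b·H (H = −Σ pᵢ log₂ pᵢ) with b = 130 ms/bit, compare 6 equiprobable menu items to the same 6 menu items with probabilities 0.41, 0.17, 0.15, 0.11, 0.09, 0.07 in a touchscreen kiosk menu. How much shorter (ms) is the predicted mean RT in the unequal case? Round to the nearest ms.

Equiprobable entropy H₀ = log₂ 6 = 2.5850 bits.
Skewed entropy H = −Σ pᵢ log₂ pᵢ = 2.3040 bits.
ΔRT = b·(H₀ − H) = 130 × 0.2810 = 36.52 ms.

37 ms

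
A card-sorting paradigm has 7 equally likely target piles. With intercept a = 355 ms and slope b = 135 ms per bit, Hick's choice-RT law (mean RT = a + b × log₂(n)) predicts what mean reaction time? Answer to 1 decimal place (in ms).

734.0 ms

log₂(7) = 2.8074 bits, so RT = 355 + 135 × 2.8074 ≈ 733.993 ms.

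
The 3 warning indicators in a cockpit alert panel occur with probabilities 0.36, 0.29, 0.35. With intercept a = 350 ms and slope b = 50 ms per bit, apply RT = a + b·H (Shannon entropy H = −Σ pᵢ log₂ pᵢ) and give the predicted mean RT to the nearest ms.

429 ms

H = 0.36·log₂(1/0.36) + 0.29·log₂(1/0.29) + 0.35·log₂(1/0.35) = 1.5786 bits.
RT = 350 + 50 × 1.5786 = 428.93 ms.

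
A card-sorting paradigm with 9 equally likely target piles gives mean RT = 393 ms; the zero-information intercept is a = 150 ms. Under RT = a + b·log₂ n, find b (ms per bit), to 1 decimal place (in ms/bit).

9 alternatives carry log₂ 9 = 3.1699 bits; the choice cost is 393 − 150 = 243 ms, so b = 243/3.1699 = 76.658 ms/bit.

76.7 ms/bit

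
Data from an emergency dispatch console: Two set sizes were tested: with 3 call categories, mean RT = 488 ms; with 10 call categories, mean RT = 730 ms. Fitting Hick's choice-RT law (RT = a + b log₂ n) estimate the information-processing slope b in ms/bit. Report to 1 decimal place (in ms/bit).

139.3 ms/bit

b = (RT₂ − RT₁)/(log₂ n₂ − log₂ n₁) = (730 − 488)/(3.3219 − 1.5850) = 139.323 ms/bit.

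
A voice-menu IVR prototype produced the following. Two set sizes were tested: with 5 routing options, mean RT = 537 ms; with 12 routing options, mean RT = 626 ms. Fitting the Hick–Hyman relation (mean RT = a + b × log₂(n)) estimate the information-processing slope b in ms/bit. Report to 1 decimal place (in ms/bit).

Slope: b = (626 − 537) / (log₂ 12 − log₂ 5) = 89/1.2630 = 70.465 ms/bit.

70.5 ms/bit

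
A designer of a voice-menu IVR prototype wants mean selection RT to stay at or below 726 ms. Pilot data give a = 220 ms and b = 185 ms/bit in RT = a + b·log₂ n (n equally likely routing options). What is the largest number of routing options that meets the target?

6

Set 220 + 185·log₂ n ≤ 726 → log₂ n ≤ (726 − 220)/185 = 2.7351.
So n ≤ 2^2.7351 = 6.658; the largest integer n is 6.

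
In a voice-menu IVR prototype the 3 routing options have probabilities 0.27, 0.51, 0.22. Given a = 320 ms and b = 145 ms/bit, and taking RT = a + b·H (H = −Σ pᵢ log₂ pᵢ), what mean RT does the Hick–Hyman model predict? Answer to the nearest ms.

535 ms

H = 0.27·log₂(1/0.27) + 0.51·log₂(1/0.51) + 0.22·log₂(1/0.22) = 1.4860 bits.
RT = 320 + 145 × 1.4860 = 535.47 ms.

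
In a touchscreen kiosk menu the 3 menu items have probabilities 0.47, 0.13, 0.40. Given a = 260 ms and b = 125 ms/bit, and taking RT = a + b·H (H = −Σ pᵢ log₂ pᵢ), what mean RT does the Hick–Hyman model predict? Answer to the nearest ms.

438 ms

H = 0.47·log₂(1/0.47) + 0.13·log₂(1/0.13) + 0.40·log₂(1/0.40) = 1.4234 bits.
RT = 260 + 125 × 1.4234 = 437.92 ms.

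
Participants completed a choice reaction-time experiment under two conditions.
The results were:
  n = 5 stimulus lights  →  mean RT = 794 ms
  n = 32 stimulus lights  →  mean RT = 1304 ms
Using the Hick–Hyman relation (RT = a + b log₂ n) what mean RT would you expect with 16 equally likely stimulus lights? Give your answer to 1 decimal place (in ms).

With log₂ n on the abscissa the relation is linear; from the two conditions:
  b = (1304 − 794) / (log₂ 32 − log₂ 5) = 510 / (5 − 2.3219) = 190.436 ms/bit
  a = 794 − 190.436 × 2.3219 = 351.822 ms
Then RT(16) = 351.822 + 190.436 × log₂ 16 = 351.822 + 190.436 × 4 ≈ 1113.564 ms.

1113.6 ms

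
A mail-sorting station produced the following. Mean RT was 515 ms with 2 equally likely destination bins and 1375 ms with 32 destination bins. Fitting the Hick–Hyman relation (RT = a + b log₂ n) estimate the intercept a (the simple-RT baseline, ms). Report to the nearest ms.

300 ms

Slope: b = (1375 − 515) / (log₂ 32 − log₂ 2) = 860/4.0000 = 215 ms/bit.
a = RT₁ − b·log₂ n₁ = 515 − 215 × 1 = 300.000 ms.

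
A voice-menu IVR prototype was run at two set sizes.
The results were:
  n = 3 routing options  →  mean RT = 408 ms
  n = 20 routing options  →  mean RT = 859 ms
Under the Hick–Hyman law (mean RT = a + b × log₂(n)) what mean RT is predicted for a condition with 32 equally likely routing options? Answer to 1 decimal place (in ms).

970.7 ms

RT is linear in log₂ n, so two points fix the line:
  b = (859 − 408) / (log₂ 20 − log₂ 3) = 451 / (4.3219 − 1.5850) = 164.781 ms/bit
  a = 408 − 164.781 × 1.5850 = 146.828 ms
Then RT(32) = 146.828 + 164.781 × log₂ 32 = 146.828 + 164.781 × 5 ≈ 970.733 ms.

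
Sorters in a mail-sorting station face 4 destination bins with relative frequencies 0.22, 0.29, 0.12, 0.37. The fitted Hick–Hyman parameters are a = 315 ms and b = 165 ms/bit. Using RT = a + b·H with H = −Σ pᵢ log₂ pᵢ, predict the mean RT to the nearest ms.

628 ms

H = 0.22·log₂(1/0.22) + 0.29·log₂(1/0.29) + 0.12·log₂(1/0.12) + 0.37·log₂(1/0.37) = 1.8963 bits.
RT = 315 + 165 × 1.8963 = 627.89 ms.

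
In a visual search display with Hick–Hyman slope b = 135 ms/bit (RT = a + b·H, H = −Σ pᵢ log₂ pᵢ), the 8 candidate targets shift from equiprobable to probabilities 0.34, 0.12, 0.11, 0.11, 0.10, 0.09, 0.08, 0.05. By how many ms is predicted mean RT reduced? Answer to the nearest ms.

34 ms

The RT saving is b·ΔH. Equiprobable H₀ = log₂(8) = 3.0000 bits; with the given probabilities H = 2.7493 bits.
b·(H₀ − H) = 135 × (3.0000 − 2.7493) = 33.85 ms.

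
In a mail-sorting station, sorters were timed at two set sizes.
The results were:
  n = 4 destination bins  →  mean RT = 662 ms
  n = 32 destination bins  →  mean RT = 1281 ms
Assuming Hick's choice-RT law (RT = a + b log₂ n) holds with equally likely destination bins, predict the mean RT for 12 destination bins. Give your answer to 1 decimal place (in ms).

Solve the two-equation system in a and b:
  b = (1281 − 662) / (log₂ 32 − log₂ 4) = 619 / (5 − 2) = 206.333 ms/bit
  a = 662 − 206.333 × 2 = 249.333 ms
Then RT(12) = 249.333 + 206.333 × log₂ 12 = 249.333 + 206.333 × 3.5850 ≈ 989.031 ms.

989.0 ms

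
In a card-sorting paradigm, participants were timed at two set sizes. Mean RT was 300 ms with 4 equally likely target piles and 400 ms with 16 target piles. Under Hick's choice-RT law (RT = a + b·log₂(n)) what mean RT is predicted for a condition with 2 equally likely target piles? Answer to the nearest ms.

Solve the two-equation system in a and b:
  b = (400 − 300) / (log₂ 16 − log₂ 4) = 100 / (4 − 2) = 50 ms/bit
  a = 300 − 50 × 2 = 200 ms
Then RT(2) = 200 + 50 × log₂ 2 = 200 + 50 × 1 ≈ 250.000 ms.

250 ms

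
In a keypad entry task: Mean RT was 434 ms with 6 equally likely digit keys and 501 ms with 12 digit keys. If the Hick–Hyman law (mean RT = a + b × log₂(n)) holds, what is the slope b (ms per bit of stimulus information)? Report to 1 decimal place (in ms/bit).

Slope: b = (501 − 434) / (log₂ 12 − log₂ 6) = 67/1.0000 = 67.000 ms/bit.

67.0 ms/bit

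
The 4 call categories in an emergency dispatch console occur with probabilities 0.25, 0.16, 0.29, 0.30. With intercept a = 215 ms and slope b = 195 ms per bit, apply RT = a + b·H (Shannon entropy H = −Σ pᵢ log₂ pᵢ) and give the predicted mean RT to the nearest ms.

598 ms

Entropy contributions −pᵢ log₂ pᵢ: 0.5000, 0.4230, 0.5179, 0.5211; sum H = 1.9620 bits.
RT = a + bH = 215 + 195·1.9620 = 597.59 ms.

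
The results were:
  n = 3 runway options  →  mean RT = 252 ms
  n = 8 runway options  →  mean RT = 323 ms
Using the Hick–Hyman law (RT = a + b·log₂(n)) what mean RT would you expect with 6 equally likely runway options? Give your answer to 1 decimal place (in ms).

302.2 ms

With log₂ n on the abscissa the relation is linear; from the two conditions:
  b = (323 − 252) / (log₂ 8 − log₂ 3) = 71 / (3 − 1.5850) = 50.175 ms/bit
  a = 252 − 50.175 × 1.5850 = 172.474 ms
Then RT(6) = 172.474 + 50.175 × log₂ 6 = 172.474 + 50.175 × 2.5850 ≈ 302.175 ms.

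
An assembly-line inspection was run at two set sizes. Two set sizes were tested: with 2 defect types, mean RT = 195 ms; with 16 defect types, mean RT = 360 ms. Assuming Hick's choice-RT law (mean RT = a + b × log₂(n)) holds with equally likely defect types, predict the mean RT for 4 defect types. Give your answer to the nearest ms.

RT is linear in log₂ n, so two points fix the line:
  b = (360 − 195) / (log₂ 16 − log₂ 2) = 165 / (4 − 1) = 55 ms/bit
  a = 195 − 55 × 1 = 140 ms
Then RT(4) = 140 + 55 × log₂ 4 = 140 + 55 × 2 ≈ 250.000 ms.

250 ms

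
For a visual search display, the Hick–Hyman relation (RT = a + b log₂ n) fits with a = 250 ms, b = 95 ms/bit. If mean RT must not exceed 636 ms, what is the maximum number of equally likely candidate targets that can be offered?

95·log₂ n ≤ 636 − 250 = 386, giving log₂ n ≤ 4.0632 and n ≤ 16.716. The largest whole number is 16.

16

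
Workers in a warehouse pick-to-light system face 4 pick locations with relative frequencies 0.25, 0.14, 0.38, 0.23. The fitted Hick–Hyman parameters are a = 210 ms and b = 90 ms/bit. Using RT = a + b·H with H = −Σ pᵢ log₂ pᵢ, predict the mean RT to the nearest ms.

Entropy contributions −pᵢ log₂ pᵢ: 0.5000, 0.3971, 0.5305, 0.4877; sum H = 1.9152 bits.
RT = a + bH = 210 + 90·1.9152 = 382.37 ms.

382 ms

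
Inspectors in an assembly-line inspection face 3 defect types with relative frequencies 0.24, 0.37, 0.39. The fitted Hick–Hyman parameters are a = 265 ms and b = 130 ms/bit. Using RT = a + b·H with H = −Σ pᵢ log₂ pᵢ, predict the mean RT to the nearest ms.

H = 0.24·log₂(1/0.24) + 0.37·log₂(1/0.37) + 0.39·log₂(1/0.39) = 1.5547 bits.
RT = 265 + 130 × 1.5547 = 467.11 ms.

467 ms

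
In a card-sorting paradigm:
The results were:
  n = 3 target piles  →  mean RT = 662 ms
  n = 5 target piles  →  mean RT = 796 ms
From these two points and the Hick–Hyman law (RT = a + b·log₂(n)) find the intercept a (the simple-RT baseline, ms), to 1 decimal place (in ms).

373.8 ms

Slope: b = (796 − 662) / (log₂ 5 − log₂ 3) = 134/0.7370 = 181.827 ms/bit.
a = RT₁ − b·log₂ n₁ = 662 − 181.827 × 1.5850 = 373.812 ms.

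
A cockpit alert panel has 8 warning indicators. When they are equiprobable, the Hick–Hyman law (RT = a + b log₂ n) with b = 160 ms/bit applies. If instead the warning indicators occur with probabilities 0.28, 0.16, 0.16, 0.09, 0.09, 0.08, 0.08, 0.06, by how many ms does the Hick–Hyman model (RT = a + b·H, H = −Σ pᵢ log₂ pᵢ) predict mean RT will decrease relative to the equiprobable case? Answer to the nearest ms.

Equiprobable entropy H₀ = log₂ 8 = 3.0000 bits.
Skewed entropy H = −Σ pᵢ log₂ pᵢ = 2.8121 bits.
ΔRT = b·(H₀ − H) = 160 × 0.1879 = 30.06 ms.

30 ms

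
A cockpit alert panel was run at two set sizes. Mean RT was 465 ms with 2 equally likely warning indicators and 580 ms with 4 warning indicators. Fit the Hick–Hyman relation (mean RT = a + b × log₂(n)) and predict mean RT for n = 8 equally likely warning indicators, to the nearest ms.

695 ms

RT is linear in log₂ n, so two points fix the line:
  b = (580 − 465) / (log₂ 4 − log₂ 2) = 115 / (2 − 1) = 115 ms/bit
  a = 465 − 115 × 1 = 350 ms
Then RT(8) = 350 + 115 × log₂ 8 = 350 + 115 × 3 ≈ 695.000 ms.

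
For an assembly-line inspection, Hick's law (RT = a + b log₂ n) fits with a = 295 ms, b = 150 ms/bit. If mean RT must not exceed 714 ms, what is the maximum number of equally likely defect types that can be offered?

150·log₂ n ≤ 714 − 295 = 419, giving log₂ n ≤ 2.7933 and n ≤ 6.932. The largest whole number is 6.

6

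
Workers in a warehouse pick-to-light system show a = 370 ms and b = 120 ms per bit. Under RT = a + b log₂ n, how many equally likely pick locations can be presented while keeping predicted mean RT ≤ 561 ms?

120·log₂ n ≤ 561 − 370 = 191, giving log₂ n ≤ 1.5917 and n ≤ 3.014. The largest whole number is 3.

3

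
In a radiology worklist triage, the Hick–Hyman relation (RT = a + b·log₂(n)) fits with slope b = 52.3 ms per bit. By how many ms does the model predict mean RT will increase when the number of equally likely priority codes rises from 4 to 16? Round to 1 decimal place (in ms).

Only the slope matters, since a is common to both: ΔRT = b·log₂(n₂/n₁).
log₂(16) − log₂(4) = log₂(16/4) = log₂(4) = 2.
ΔRT = 52.3 × 2.0000 = 104.600 ms.

104.6 ms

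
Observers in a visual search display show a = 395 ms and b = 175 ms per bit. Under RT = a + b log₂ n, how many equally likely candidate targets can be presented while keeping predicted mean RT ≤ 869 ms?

6

175·log₂ n ≤ 869 − 395 = 474, giving log₂ n ≤ 2.7086 and n ≤ 6.537. The largest whole number is 6.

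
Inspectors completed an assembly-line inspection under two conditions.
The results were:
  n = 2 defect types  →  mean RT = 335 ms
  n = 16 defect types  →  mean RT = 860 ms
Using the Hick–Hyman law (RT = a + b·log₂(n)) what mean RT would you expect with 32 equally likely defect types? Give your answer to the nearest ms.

With log₂ n on the abscissa the relation is linear; from the two conditions:
  b = (860 − 335) / (log₂ 16 − log₂ 2) = 525 / (4 − 1) = 175 ms/bit
  a = 335 − 175 × 1 = 160 ms
Then RT(32) = 160 + 175 × log₂ 32 = 160 + 175 × 5 ≈ 1035.000 ms.

1035 ms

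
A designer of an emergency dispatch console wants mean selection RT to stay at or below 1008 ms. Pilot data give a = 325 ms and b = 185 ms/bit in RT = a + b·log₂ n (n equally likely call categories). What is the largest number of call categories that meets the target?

12

Set 325 + 185·log₂ n ≤ 1008 → log₂ n ≤ (1008 − 325)/185 = 3.6919.
So n ≤ 2^3.6919 = 12.923; the largest integer n is 12.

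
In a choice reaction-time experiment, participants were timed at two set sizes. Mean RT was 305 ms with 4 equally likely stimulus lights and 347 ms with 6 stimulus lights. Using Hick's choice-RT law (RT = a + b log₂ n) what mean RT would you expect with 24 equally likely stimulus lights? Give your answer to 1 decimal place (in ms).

490.6 ms

Fit slope and intercept:
  b = (347 − 305) / (log₂ 6 − log₂ 4) = 42 / (2.5850 − 2) = 71.799 ms/bit
  a = 305 − 71.799 × 2 = 161.401 ms
Then RT(24) = 161.401 + 71.799 × log₂ 24 = 161.401 + 71.799 × 4.5850 ≈ 490.599 ms.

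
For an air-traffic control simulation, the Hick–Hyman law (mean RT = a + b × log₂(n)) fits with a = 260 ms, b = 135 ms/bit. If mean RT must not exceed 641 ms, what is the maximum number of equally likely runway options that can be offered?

7

Information budget: (641 − 260)/135 = 2.8222 bits, so n ≤ 2^2.8222 = 7.073 → at most 7.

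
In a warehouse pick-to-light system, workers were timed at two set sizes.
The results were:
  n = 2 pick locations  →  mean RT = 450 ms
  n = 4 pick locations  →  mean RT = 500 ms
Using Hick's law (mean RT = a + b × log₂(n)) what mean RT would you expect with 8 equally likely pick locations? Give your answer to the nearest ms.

550 ms

With log₂ n on the abscissa the relation is linear; from the two conditions:
  b = (500 − 450) / (log₂ 4 − log₂ 2) = 50 / (2 − 1) = 50 ms/bit
  a = 450 − 50 × 1 = 400 ms
Then RT(8) = 400 + 50 × log₂ 8 = 400 + 50 × 3 ≈ 550.000 ms.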